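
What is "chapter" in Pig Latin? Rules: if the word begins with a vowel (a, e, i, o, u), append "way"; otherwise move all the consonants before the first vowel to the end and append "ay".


Word: "chapter"
Starts with consonant(s) → move to end, add 'ay'
Consonant cluster: "ch"
Pig Latin = "apterchay"


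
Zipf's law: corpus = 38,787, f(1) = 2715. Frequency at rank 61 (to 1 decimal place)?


Zipf's law: f(r) = f(1) / r
f(1) = 2715
f(61) = 2715 / 61
= 44.5 occurrences


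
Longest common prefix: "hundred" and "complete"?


Word 1: "hundred"
Word 2: "complete"
Comparing from start:
  Pos 0: 'h' != 'c' (stop)
LCP = "" (length 0)


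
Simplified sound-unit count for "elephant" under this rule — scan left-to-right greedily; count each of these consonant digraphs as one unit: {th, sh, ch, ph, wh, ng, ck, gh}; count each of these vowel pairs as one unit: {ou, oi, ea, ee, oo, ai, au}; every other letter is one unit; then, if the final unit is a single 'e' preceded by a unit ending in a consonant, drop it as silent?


Word: "elephant" (8 letters)
Left-to-right scan:
  [1] 'e' (letter)
  [2] 'l' (letter)
  [3] 'e' (letter)
  [4] 'ph' (digraph)
  [5] 'a' (letter)
  [6] 'n' (letter)
  [7] 't' (letter)
Units from scan: 7
Sound units = 7 units


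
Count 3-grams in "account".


Word: "account" (length 7)
Number of 3-grams = length - 3 + 1 = 7 - 3 + 1
= 5


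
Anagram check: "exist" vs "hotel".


Word 1: "exist" → sorted: eistx
Word 2: "hotel" → sorted: ehlot
Same letters? eistx != ehlot
Anagram = No


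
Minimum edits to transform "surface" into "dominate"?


Word 1: "surface" (length 7)
Word 2: "dominate" (length 8)
One optimal edit sequence (insert/delete/substitute each cost 1):
  1. insert 'd'  (+1)
  2. substitute 's' -> 'o'  (+1)
  3. substitute 'u' -> 'm'  (+1)
  4. substitute 'r' -> 'i'  (+1)
  5. substitute 'f' -> 'n'  (+1)
  6. keep 'a'
  7. substitute 'c' -> 't'  (+1)
  8. keep 'e'
Total edit operations: 6
Edit distance = 6


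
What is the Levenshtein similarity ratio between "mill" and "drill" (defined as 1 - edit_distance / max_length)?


Word 1: "mill" (length 4)
Word 2: "drill" (length 5)
One optimal edit sequence:
  1. insert 'd'  (+1)
  2. substitute 'm' -> 'r'  (+1)
  3. keep 'i'
  4. keep 'l'
  5. keep 'l'
Edit distance = 2
Max length = max(4, 5) = 5
Similarity = 1 - 2/5
= 0.6000


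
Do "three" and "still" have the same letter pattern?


Pattern of "three": [0, 1, 2, 3, 3]
Pattern of "still": [0, 1, 2, 3, 3]
Patterns match
Same pattern = Yes


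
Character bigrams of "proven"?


Word: "proven" (length 6)
Number of bigrams = 6 - 2 + 1 = 5
  Position 0: "pr"
  Position 1: "ro"
  Position 2: "ov"
  Position 3: "ve"
  Position 4: "en"
Bigrams = "pr", "ro", "ov", "ve", "en"


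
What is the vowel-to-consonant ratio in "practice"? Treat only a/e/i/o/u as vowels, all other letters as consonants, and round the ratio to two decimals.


Word: "practice"
Vowels (a,e,i,o,u): 3
Consonants: 5
Ratio = 3/5
= 0.60


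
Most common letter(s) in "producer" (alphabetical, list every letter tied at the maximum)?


Word: "producer"
Letter counts:
  'c': 1
  'd': 1
  'e': 1
  'o': 1
  'p': 1
  'r': 2
  'u': 1
Maximum count = 2
Most frequent = 'r' (2 times each)


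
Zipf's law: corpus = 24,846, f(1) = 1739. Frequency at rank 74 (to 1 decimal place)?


Zipf's law: f(r) = f(1) / r
f(1) = 1739
f(74) = 1739 / 74
= 23.5 occurrences


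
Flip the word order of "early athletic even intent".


Original: "early athletic even intent"
Words (1..n): early | athletic | even | intent
Reversed (n..1): intent | even | athletic | early
Result = "intent even athletic early"


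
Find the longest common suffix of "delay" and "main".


Word 1: "delay"
Word 2: "main"
Comparing from end:
  Pos -1: 'y' != 'n' (stop)
LCS = "" (length 0)


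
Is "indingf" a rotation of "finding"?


Word: "finding", Candidate: "indingf"
Method: check if candidate is substring of word+word
"findingfinding" contains "indingf"? Yes
Is rotation = Yes


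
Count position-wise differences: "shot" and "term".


Comparing character by character (same length = 4):
  Pos 0: 's' vs 't' !=
  Pos 1: 'h' vs 'e' !=
  Pos 2: 'o' vs 'r' !=
  Pos 3: 't' vs 'm' !=
Hamming distance = 4


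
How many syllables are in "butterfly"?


Word: "butterfly"
Syllable breakdown: but | ter | fly
Counting: 3 parts
= 3 syllables


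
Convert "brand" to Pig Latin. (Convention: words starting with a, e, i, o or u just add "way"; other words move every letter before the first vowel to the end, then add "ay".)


Word: "brand"
Starts with consonant(s) → move to end, add 'ay'
Consonant cluster: "br"
Pig Latin = "andbray"


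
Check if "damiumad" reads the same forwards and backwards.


Word: "damiumad"
Reversed: "damuimad"
Forward == Backward? damiumad != damuimad
Palindrome = No


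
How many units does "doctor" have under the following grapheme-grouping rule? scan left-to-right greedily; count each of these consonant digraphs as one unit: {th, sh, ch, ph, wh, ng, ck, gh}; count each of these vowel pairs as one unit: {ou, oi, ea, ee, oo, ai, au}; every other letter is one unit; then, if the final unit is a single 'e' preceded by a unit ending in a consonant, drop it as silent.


Word: "doctor" (6 letters)
Left-to-right scan:
  [1] 'd' (letter)
  [2] 'o' (letter)
  [3] 'c' (letter)
  [4] 't' (letter)
  [5] 'o' (letter)
  [6] 'r' (letter)
Units from scan: 6
Sound units = 6 units


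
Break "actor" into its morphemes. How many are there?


Word: "actor"
Morphemes: act / -or
Each morpheme carries meaning
= 2 morphemes


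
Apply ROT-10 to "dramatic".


Word: "dramatic"
Shift: 10
Each letter → (letter + shift) mod 26:
  'd' (3) + 10 = 13 → 'n'
  'r' (17) + 10 = 1 → 'b'
  'a' (0) + 10 = 10 → 'k'
  'm' (12) + 10 = 22 → 'w'
  'a' (0) + 10 = 10 → 'k'
  't' (19) + 10 = 3 → 'd'
  'i' (8) + 10 = 18 → 's'
  'c' (2) + 10 = 12 → 'm'
Result = "nbkwkdsm"


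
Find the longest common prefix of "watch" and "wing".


Word 1: "watch"
Word 2: "wing"
Comparing from start:
  Pos 0: 'w' == 'w'
  Pos 1: 'a' != 'i' (stop)
LCP = "w" (length 1)


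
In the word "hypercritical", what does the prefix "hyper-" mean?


Prefix: hyper-
Example: hypercritical (hyper- + critical)
Meaning = over / excessive


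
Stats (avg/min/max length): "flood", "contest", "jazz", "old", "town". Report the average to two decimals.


Lengths: "flood"=5, "contest"=7, "jazz"=4, "old"=3, "town"=4
Sum = 23, Count = 5
Average = 23/5 = 4.60
= avg=4.60, min=3, max=7


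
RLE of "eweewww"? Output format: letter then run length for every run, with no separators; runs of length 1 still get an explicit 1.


String: "eweewww"
Scanning for consecutive runs:
  'e' x 1
  'w' x 1
  'e' x 2
  'w' x 3
RLE = "e1w1e2w3"


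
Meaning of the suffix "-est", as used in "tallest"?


Suffix: -est
Example: tallest (tall + -est)
Meaning = most


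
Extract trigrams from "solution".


Word: "solution" (length 8)
Number of trigrams = 8 - 3 + 1 = 6
  Position 0: "sol"
  Position 1: "olu"
  Position 2: "lut"
  Position 3: "uti"
  Position 4: "tio"
  Position 5: "ion"
Trigrams = "sol", "olu", "lut", "uti", "tio", "ion"


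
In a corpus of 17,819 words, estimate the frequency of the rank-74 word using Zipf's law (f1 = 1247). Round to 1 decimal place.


Zipf's law: f(r) = f(1) / r
f(1) = 1247
f(74) = 1247 / 74
= 16.9 occurrences


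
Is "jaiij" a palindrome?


Word: "jaiij"
Reversed: "jiiaj"
Forward == Backward? jaiij != jiiaj
Palindrome = No


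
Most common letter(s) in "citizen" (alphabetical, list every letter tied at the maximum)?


Word: "citizen"
Letter counts:
  'c': 1
  'e': 1
  'i': 2
  'n': 1
  't': 1
  'z': 1
Maximum count = 2
Most frequent = 'i' (2 times each)


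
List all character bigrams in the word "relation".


Word: "relation" (length 8)
Number of bigrams = 8 - 2 + 1 = 7
  Position 0: "re"
  Position 1: "el"
  Position 2: "la"
  Position 3: "at"
  Position 4: "ti"
  Position 5: "io"
  Position 6: "on"
Bigrams = "re", "el", "la", "at", "ti", "io", "on"


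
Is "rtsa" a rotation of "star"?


Word: "star", Candidate: "rtsa"
Method: check if candidate is substring of word+word
"starstar" contains "rtsa"? No
Is rotation = No


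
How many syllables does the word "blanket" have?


Word: "blanket"
Syllable breakdown: blan-ket
Counting: 2 parts
= 2 syllables


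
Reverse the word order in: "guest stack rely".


Original: "guest stack rely"
Words (1..n): guest | stack | rely
Reversed (n..1): rely | stack | guest
Result = "rely stack guest"


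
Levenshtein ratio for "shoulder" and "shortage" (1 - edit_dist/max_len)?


Word 1: "shoulder" (length 8)
Word 2: "shortage" (length 8)
One optimal edit sequence:
  1. keep 's'
  2. keep 'h'
  3. keep 'o'
  4. substitute 'u' -> 'r'  (+1)
  5. substitute 'l' -> 't'  (+1)
  6. substitute 'd' -> 'a'  (+1)
  7. substitute 'e' -> 'g'  (+1)
  8. substitute 'r' -> 'e'  (+1)
Edit distance = 5
Max length = max(8, 8) = 8
Similarity = 1 - 5/8
= 0.3750


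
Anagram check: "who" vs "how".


Word 1: "who" → sorted: how
Word 2: "how" → sorted: how
Same letters? how == how
Anagram = Yes


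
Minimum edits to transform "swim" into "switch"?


Word 1: "swim" (length 4)
Word 2: "switch" (length 6)
One optimal edit sequence (insert/delete/substitute each cost 1):
  1. keep 's'
  2. keep 'w'
  3. keep 'i'
  4. insert 't'  (+1)
  5. insert 'c'  (+1)
  6. substitute 'm' -> 'h'  (+1)
Total edit operations: 3
Edit distance = 3


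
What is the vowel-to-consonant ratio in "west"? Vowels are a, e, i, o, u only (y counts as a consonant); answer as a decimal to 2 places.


Word: "west"
Vowels (a,e,i,o,u): 1
Consonants: 3
Ratio = 1/3
= 0.33


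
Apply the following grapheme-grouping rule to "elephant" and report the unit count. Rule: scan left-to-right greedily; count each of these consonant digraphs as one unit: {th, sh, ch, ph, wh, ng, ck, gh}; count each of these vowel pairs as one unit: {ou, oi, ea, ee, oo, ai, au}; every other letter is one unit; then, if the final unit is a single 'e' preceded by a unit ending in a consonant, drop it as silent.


Word: "elephant" (8 letters)
Left-to-right scan:
  1. 'e' (letter)
  2. 'l' (letter)
  3. 'e' (letter)
  4. 'ph' (digraph)
  5. 'a' (letter)
  6. 'n' (letter)
  7. 't' (letter)
Units from scan: 7
Sound units = 7 units


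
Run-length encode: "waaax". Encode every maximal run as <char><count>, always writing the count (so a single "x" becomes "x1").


String: "waaax"
Scanning for consecutive runs:
  'w' x 1
  'a' x 3
  'x' x 1
RLE = "w1a3x1"


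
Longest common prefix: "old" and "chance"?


Word 1: "old"
Word 2: "chance"
Comparing from start:
  Pos 0: 'o' != 'c' (stop)
LCP = "" (length 0)


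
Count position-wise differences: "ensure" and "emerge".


Comparing character by character (same length = 6):
  Pos 0: 'e' vs 'e' =
  Pos 1: 'n' vs 'm' !=
  Pos 2: 's' vs 'e' !=
  Pos 3: 'u' vs 'r' !=
  Pos 4: 'r' vs 'g' !=
  Pos 5: 'e' vs 'e' =
Hamming distance = 4


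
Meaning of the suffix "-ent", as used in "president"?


Suffix: -ent
Example: president (preside + -ent, with a spelling change)
Meaning = one who / that which


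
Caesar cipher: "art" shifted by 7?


Word: "art"
Shift: 7
Each letter → (letter + shift) mod 26:
  'a' (0) + 7 = 7 → 'h'
  'r' (17) + 7 = 24 → 'y'
  't' (19) + 7 = 0 → 'a'
Result = "hya"


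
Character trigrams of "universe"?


Word: "universe" (length 8)
Number of trigrams = 8 - 3 + 1 = 6
  Position 0: "uni"
  Position 1: "niv"
  Position 2: "ive"
  Position 3: "ver"
  Position 4: "ers"
  Position 5: "rse"
Trigrams = "uni", "niv", "ive", "ver", "ers", "rse"


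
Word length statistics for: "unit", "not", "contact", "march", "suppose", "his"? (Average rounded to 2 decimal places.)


Lengths: "unit"=4, "not"=3, "contact"=7, "march"=5, "suppose"=7, "his"=3
Sum = 29, Count = 6
Average = 29/6 = 4.83
= avg=4.83, min=3, max=7


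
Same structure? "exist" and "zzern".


Pattern of "exist": [0, 1, 2, 3, 4]
Pattern of "zzern": [0, 0, 1, 2, 3]
Patterns do not match
Same pattern = No


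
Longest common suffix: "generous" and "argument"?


Word 1: "generous"
Word 2: "argument"
Comparing from end:
  Pos -1: 's' != 't' (stop)
LCS = "" (length 0)


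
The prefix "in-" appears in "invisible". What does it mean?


Prefix: in-
Example: invisible (in- + visible)
Meaning = not / into


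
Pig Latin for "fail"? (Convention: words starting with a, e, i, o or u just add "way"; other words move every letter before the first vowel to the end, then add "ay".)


Word: "fail"
Starts with consonant(s) → move to end, add 'ay'
Consonant cluster: "f"
Pig Latin = "ailfay"


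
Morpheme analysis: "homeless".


Word: "homeless"
Morphemes: home / -less
Each morpheme carries meaning
= 2 morphemes


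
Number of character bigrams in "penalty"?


Word: "penalty" (length 7)
Number of 2-grams = length - 2 + 1 = 7 - 2 + 1
= 6


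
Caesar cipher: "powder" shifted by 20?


Word: "powder"
Shift: 20
Each letter → (letter + shift) mod 26:
  'p' (15) + 20 = 9 → 'j'
  'o' (14) + 20 = 8 → 'i'
  'w' (22) + 20 = 16 → 'q'
  'd' (3) + 20 = 23 → 'x'
  'e' (4) + 20 = 24 → 'y'
  'r' (17) + 20 = 11 → 'l'
Result = "jiqxyl"


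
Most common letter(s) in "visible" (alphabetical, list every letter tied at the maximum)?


Word: "visible"
Letter counts:
  'b': 1
  'e': 1
  'i': 2
  'l': 1
  's': 1
  'v': 1
Maximum count = 2
Most frequent = 'i' (2 times each)


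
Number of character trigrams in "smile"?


Word: "smile" (length 5)
Number of 3-grams = length - 3 + 1 = 5 - 3 + 1
= 3


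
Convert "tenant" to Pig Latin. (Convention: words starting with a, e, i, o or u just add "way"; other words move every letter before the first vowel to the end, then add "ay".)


Word: "tenant"
Starts with consonant(s) → move to end, add 'ay'
Consonant cluster: "t"
Pig Latin = "enanttay"


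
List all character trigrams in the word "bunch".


Word: "bunch" (length 5)
Number of trigrams = 5 - 3 + 1 = 3
  Position 0: "bun"
  Position 1: "unc"
  Position 2: "nch"
Trigrams = "bun", "unc", "nch"


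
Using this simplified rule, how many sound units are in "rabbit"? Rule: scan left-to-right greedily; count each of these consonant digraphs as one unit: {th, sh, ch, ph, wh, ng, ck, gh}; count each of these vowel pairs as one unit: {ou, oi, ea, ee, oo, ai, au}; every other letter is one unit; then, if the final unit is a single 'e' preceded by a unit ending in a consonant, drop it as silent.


Word: "rabbit" (6 letters)
Left-to-right scan:
  [1] 'r' (letter)
  [2] 'a' (letter)
  [3] 'b' (letter)
  [4] 'b' (letter)
  [5] 'i' (letter)
  [6] 't' (letter)
Units from scan: 6
Sound units = 6 units


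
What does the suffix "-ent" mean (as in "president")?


Suffix: -ent
As in: president -> preside + -ent, with a spelling change
Meaning = one who / that which


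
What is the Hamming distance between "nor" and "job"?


Comparing character by character (same length = 3):
  Pos 0: 'n' vs 'j' !=
  Pos 1: 'o' vs 'o' =
  Pos 2: 'r' vs 'b' !=
Hamming distance = 2


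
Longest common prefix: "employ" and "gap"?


Word 1: "employ"
Word 2: "gap"
Comparing from start:
  Pos 0: 'e' != 'g' (stop)
LCP = "" (length 0)


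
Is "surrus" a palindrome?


Word: "surrus"
Reversed: "surrus"
Forward == Backward? surrus == surrus
Palindrome = Yes


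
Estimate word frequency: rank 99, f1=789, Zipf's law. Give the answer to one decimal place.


Zipf's law: f(r) = f(1) / r
f(1) = 789
f(99) = 789 / 99
= 8.0 occurrences


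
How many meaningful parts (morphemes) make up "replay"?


Word: "replay"
Morphemes: re- + play
Each morpheme carries meaning
= 2 morphemes


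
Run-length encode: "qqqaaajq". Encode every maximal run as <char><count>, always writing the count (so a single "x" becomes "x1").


String: "qqqaaajq"
Scanning for consecutive runs:
  'q' x 3
  'a' x 3
  'j' x 1
  'q' x 1
RLE = "q3a3j1q1"


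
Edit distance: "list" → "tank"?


Word 1: "list" (length 4)
Word 2: "tank" (length 4)
One optimal edit sequence (insert/delete/substitute each cost 1):
  1. substitute 'l' -> 't'  (+1)
  2. substitute 'i' -> 'a'  (+1)
  3. substitute 's' -> 'n'  (+1)
  4. substitute 't' -> 'k'  (+1)
Total edit operations: 4
Edit distance = 4


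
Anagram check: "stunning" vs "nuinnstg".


Word 1: "stunning" → sorted: ginnnstu
Word 2: "nuinnstg" → sorted: ginnnstu
Same letters? ginnnstu == ginnnstu
Anagram = Yes


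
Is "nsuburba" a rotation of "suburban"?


Word: "suburban", Candidate: "nsuburba"
Method: check if candidate is substring of word+word
"suburbansuburban" contains "nsuburba"? Yes
Is rotation = Yes


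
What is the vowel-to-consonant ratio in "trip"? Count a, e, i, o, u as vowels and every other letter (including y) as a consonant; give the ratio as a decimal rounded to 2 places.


Word: "trip"
Vowels (a,e,i,o,u): 1
Consonants: 3
Ratio = 1/3
= 0.33


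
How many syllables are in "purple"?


Word: "purple"
Syllable breakdown: pur-ple
Counting: 2 parts
= 2 syllables


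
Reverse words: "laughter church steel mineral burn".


Original: "laughter church steel mineral burn"
Words (1..n): laughter | church | steel | mineral | burn
Reversed (n..1): burn | mineral | steel | church | laughter
Result = "burn mineral steel church laughter"


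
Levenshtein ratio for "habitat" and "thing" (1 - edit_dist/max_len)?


Word 1: "habitat" (length 7)
Word 2: "thing" (length 5)
One optimal edit sequence:
  1. delete 'h'  (+1)
  2. substitute 'a' -> 't'  (+1)
  3. substitute 'b' -> 'h'  (+1)
  4. keep 'i'
  5. delete 't'  (+1)
  6. substitute 'a' -> 'n'  (+1)
  7. substitute 't' -> 'g'  (+1)
Edit distance = 6
Max length = max(7, 5) = 7
Similarity = 1 - 6/7
= 0.1429


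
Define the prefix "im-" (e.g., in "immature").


Prefix: im-
As in: immature -> im- + mature
Meaning = not / into


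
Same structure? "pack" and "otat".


Pattern of "pack": [0, 1, 2, 3]
Pattern of "otat": [0, 1, 2, 1]
Patterns do not match
Same pattern = No


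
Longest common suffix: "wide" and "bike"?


Word 1: "wide"
Word 2: "bike"
Comparing from end:
  Pos -1: 'e' == 'e'
  Pos -2: 'd' != 'k' (stop)
LCS = "e" (length 1)


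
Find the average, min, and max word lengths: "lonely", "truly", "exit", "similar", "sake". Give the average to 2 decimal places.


Lengths: "lonely"=6, "truly"=5, "exit"=4, "similar"=7, "sake"=4
Sum = 26, Count = 5
Average = 26/5 = 5.20
= avg=5.20, min=4, max=7


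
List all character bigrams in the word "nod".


Word: "nod" (length 3)
Number of bigrams = 3 - 2 + 1 = 2
  Position 0: "no"
  Position 1: "od"
Bigrams = "no", "od"


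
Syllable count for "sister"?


Word: "sister"
Syllable breakdown: sis-ter
Counting: 2 parts
= 2 syllables


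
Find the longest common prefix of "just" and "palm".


Word 1: "just"
Word 2: "palm"
Comparing from start:
  Pos 0: 'j' != 'p' (stop)
LCP = "" (length 0)


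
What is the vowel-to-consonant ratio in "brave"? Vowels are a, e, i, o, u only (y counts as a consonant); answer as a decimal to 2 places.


Word: "brave"
Vowels (a,e,i,o,u): 2
Consonants: 3
Ratio = 2/3
= 0.67


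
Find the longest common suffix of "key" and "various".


Word 1: "key"
Word 2: "various"
Comparing from end:
  Pos -1: 'y' != 's' (stop)
LCS = "" (length 0)


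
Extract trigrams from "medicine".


Word: "medicine" (length 8)
Number of trigrams = 8 - 3 + 1 = 6
  Position 0: "med"
  Position 1: "edi"
  Position 2: "dic"
  Position 3: "ici"
  Position 4: "cin"
  Position 5: "ine"
Trigrams = "med", "edi", "dic", "ici", "cin", "ine"


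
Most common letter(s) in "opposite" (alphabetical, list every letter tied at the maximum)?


Word: "opposite"
Letter counts:
  'e': 1
  'i': 1
  'o': 2
  'p': 2
  's': 1
  't': 1
Maximum count = 2
Most frequent = 'o', 'p' (2 times each)


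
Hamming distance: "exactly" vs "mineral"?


Comparing character by character (same length = 7):
  Pos 0: 'e' vs 'm' !=
  Pos 1: 'x' vs 'i' !=
  Pos 2: 'a' vs 'n' !=
  Pos 3: 'c' vs 'e' !=
  Pos 4: 't' vs 'r' !=
  Pos 5: 'l' vs 'a' !=
  Pos 6: 'y' vs 'l' !=
Hamming distance = 7


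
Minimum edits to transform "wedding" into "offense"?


Word 1: "wedding" (length 7)
Word 2: "offense" (length 7)
One optimal edit sequence (insert/delete/substitute each cost 1):
  1. substitute 'w' -> 'o'  (+1)
  2. substitute 'e' -> 'f'  (+1)
  3. substitute 'd' -> 'f'  (+1)
  4. substitute 'd' -> 'e'  (+1)
  5. substitute 'i' -> 'n'  (+1)
  6. substitute 'n' -> 's'  (+1)
  7. substitute 'g' -> 'e'  (+1)
Total edit operations: 7
Edit distance = 7


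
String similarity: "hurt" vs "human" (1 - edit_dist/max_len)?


Word 1: "hurt" (length 4)
Word 2: "human" (length 5)
One optimal edit sequence:
  1. keep 'h'
  2. keep 'u'
  3. insert 'm'  (+1)
  4. substitute 'r' -> 'a'  (+1)
  5. substitute 't' -> 'n'  (+1)
Edit distance = 3
Max length = max(4, 5) = 5
Similarity = 1 - 3/5
= 0.4000


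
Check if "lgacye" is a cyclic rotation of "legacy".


Word: "legacy", Candidate: "lgacye"
Method: check if candidate is substring of word+word
"legacylegacy" contains "lgacye"? No
Is rotation = No


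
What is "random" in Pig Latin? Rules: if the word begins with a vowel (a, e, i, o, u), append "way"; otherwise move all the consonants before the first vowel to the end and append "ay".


Word: "random"
Starts with consonant(s) → move to end, add 'ay'
Consonant cluster: "r"
Pig Latin = "andomray"


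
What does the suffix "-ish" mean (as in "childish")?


Suffix: -ish
Example: childish (child + -ish)
Meaning = somewhat / having the qualities of


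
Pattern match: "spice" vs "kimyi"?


Pattern of "spice": [0, 1, 2, 3, 4]
Pattern of "kimyi": [0, 1, 2, 3, 1]
Patterns do not match
Same pattern = No


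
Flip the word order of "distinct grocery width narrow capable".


Original: "distinct grocery width narrow capable"
Words (1..n): distinct | grocery | width | narrow | capable
Reversed (n..1): capable | narrow | width | grocery | distinct
Result = "capable narrow width grocery distinct"


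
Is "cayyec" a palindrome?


Word: "cayyec"
Reversed: "ceyyac"
Forward == Backward? cayyec != ceyyac
Palindrome = No


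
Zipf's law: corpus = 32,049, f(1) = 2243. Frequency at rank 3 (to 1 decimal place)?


Zipf's law: f(r) = f(1) / r
f(1) = 2243
f(3) = 2243 / 3
= 747.7 occurrences


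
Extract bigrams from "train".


Word: "train" (length 5)
Number of bigrams = 5 - 2 + 1 = 4
  Position 0: "tr"
  Position 1: "ra"
  Position 2: "ai"
  Position 3: "in"
Bigrams = "tr", "ra", "ai", "in"


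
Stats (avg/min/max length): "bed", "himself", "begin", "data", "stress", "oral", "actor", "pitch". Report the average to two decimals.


Lengths: "bed"=3, "himself"=7, "begin"=5, "data"=4, "stress"=6, "oral"=4, "actor"=5, "pitch"=5
Sum = 39, Count = 8
Average = 39/8 = 4.88
= avg=4.88, min=3, max=7


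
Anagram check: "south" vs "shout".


Word 1: "south" → sorted: hostu
Word 2: "shout" → sorted: hostu
Same letters? hostu == hostu
Anagram = Yes


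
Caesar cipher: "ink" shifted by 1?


Word: "ink"
Shift: 1
Each letter → (letter + shift) mod 26:
  'i' (8) + 1 = 9 → 'j'
  'n' (13) + 1 = 14 → 'o'
  'k' (10) + 1 = 11 → 'l'
Result = "jol"


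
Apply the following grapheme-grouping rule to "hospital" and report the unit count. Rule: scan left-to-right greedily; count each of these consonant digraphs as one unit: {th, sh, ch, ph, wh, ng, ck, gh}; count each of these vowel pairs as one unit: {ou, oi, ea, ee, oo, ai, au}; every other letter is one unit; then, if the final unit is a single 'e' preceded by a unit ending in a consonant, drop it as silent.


Word: "hospital" (8 letters)
Left-to-right scan:
  [1] 'h' (letter)
  [2] 'o' (letter)
  [3] 's' (letter)
  [4] 'p' (letter)
  [5] 'i' (letter)
  [6] 't' (letter)
  [7] 'a' (letter)
  [8] 'l' (letter)
Units from scan: 8
Sound units = 8 units


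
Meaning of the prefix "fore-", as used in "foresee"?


Prefix: fore-
Example: foresee = fore- + see
Meaning = before


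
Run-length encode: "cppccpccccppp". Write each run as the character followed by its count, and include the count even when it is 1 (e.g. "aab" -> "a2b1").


String: "cppccpccccppp"
Scanning for consecutive runs:
  'c' x 1
  'p' x 2
  'c' x 2
  'p' x 1
  'c' x 4
  'p' x 3
RLE = "c1p2c2p1c4p3"


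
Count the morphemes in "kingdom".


Word: "kingdom"
Morphemes: king | -dom
Each morpheme carries meaning
= 2 morphemes


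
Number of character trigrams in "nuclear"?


Word: "nuclear" (length 7)
Number of 3-grams = length - 3 + 1 = 7 - 3 + 1
= 5


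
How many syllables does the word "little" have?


Word: "little"
Syllable breakdown: lit-tle
Counting: 2 parts
= 2 syllables


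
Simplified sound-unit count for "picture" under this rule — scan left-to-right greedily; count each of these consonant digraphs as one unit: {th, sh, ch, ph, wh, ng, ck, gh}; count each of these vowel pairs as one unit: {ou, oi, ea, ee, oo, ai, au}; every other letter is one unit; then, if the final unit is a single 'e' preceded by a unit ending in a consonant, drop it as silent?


Word: "picture" (7 letters)
Left-to-right scan:
  (1) 'p' (letter)
  (2) 'i' (letter)
  (3) 'c' (letter)
  (4) 't' (letter)
  (5) 'u' (letter)
  (6) 'r' (letter)
  (7) 'e' (letter)
Units from scan: 7
Final unit is 'e' after a consonant -> drop as silent (-1)
Sound units = 6 units


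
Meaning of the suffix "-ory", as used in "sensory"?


Suffix: -ory
Example: sensory = sense + -ory, with a spelling change
Meaning = relating to / place for


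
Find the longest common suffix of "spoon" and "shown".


Word 1: "spoon"
Word 2: "shown"
Comparing from end:
  Pos -1: 'n' == 'n'
  Pos -2: 'o' != 'w' (stop)
LCS = "n" (length 1)


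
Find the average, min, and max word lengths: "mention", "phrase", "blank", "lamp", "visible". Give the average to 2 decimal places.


Lengths: "mention"=7, "phrase"=6, "blank"=5, "lamp"=4, "visible"=7
Sum = 29, Count = 5
Average = 29/5 = 5.80
= avg=5.80, min=4, max=7


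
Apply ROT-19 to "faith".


Word: "faith"
Shift: 19
Each letter → (letter + shift) mod 26:
  'f' (5) + 19 = 24 → 'y'
  'a' (0) + 19 = 19 → 't'
  'i' (8) + 19 = 1 → 'b'
  't' (19) + 19 = 12 → 'm'
  'h' (7) + 19 = 0 → 'a'
Result = "ytbma"


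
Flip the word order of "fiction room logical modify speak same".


Original: "fiction room logical modify speak same"
Words (1..n): fiction | room | logical | modify | speak | same
Reversed (n..1): same | speak | modify | logical | room | fiction
Result = "same speak modify logical room fiction"


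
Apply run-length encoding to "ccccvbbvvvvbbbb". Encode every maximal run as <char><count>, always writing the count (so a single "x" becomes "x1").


String: "ccccvbbvvvvbbbb"
Scanning for consecutive runs:
  'c' x 4
  'v' x 1
  'b' x 2
  'v' x 4
  'b' x 4
RLE = "c4v1b2v4b4"


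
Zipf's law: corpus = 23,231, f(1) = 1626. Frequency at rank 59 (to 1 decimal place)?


Zipf's law: f(r) = f(1) / r
f(1) = 1626
f(59) = 1626 / 59
= 27.6 occurrences


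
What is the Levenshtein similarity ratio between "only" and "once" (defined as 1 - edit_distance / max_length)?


Word 1: "only" (length 4)
Word 2: "once" (length 4)
One optimal edit sequence:
  1. keep 'o'
  2. keep 'n'
  3. substitute 'l' -> 'c'  (+1)
  4. substitute 'y' -> 'e'  (+1)
Edit distance = 2
Max length = max(4, 4) = 4
Similarity = 1 - 2/4
= 0.5000


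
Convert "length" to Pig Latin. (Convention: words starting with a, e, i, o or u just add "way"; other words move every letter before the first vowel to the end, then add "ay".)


Word: "length"
Starts with consonant(s) → move to end, add 'ay'
Consonant cluster: "l"
Pig Latin = "engthlay"


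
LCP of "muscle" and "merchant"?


Word 1: "muscle"
Word 2: "merchant"
Comparing from start:
  Pos 0: 'm' == 'm'
  Pos 1: 'u' != 'e' (stop)
LCP = "m" (length 1)


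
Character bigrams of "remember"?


Word: "remember" (length 8)
Number of bigrams = 8 - 2 + 1 = 7
  Position 0: "re"
  Position 1: "em"
  Position 2: "me"
  Position 3: "em"
  Position 4: "mb"
  Position 5: "be"
  Position 6: "er"
Bigrams = "re", "em", "me", "em", "mb", "be", "er"


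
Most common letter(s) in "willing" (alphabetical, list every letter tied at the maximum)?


Word: "willing"
Letter counts:
  'g': 1
  'i': 2
  'l': 2
  'n': 1
  'w': 1
Maximum count = 2
Most frequent = 'i', 'l' (2 times each)


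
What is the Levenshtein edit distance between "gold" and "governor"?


Word 1: "gold" (length 4)
Word 2: "governor" (length 8)
One optimal edit sequence (insert/delete/substitute each cost 1):
  1. keep 'g'
  2. keep 'o'
  3. insert 'v'  (+1)
  4. insert 'e'  (+1)
  5. insert 'r'  (+1)
  6. insert 'n'  (+1)
  7. substitute 'l' -> 'o'  (+1)
  8. substitute 'd' -> 'r'  (+1)
Total edit operations: 6
Edit distance = 6


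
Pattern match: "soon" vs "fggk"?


Pattern of "soon": [0, 1, 1, 2]
Pattern of "fggk": [0, 1, 1, 2]
Patterns match
Same pattern = Yes


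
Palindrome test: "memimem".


Word: "memimem"
Reversed: "memimem"
Forward == Backward? memimem == memimem
Palindrome = Yes


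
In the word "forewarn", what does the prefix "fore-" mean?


Prefix: fore-
As in: forewarn -> fore- + warn
Meaning = before


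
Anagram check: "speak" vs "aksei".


Word 1: "speak" → sorted: aekps
Word 2: "aksei" → sorted: aeiks
Same letters? aekps != aeiks
Anagram = No


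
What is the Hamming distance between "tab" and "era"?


Comparing character by character (same length = 3):
  Pos 0: 't' vs 'e' !=
  Pos 1: 'a' vs 'r' !=
  Pos 2: 'b' vs 'a' !=
Hamming distance = 3


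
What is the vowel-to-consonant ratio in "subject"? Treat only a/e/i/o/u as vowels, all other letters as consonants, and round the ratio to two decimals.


Word: "subject"
Vowels (a,e,i,o,u): 2
Consonants: 5
Ratio = 2/5
= 0.40


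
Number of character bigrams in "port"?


Word: "port" (length 4)
Number of 2-grams = length - 2 + 1 = 4 - 2 + 1
= 3


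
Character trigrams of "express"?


Word: "express" (length 7)
Number of trigrams = 7 - 3 + 1 = 5
  Position 0: "exp"
  Position 1: "xpr"
  Position 2: "pre"
  Position 3: "res"
  Position 4: "ess"
Trigrams = "exp", "xpr", "pre", "res", "ess"


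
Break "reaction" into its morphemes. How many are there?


Word: "reaction"
Morphemes: re- / act / -ion
Each morpheme carries meaning
= 3 morphemes


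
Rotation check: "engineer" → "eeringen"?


Word: "engineer", Candidate: "eeringen"
Method: check if candidate is substring of word+word
"engineerengineer" contains "eeringen"? No
Is rotation = No


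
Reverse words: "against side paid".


Original: "against side paid"
Words (1..n): against | side | paid
Reversed (n..1): paid | side | against
Result = "paid side against"


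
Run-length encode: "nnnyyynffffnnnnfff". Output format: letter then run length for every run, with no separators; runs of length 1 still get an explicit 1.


String: "nnnyyynffffnnnnfff"
Scanning for consecutive runs:
  'n' x 3
  'y' x 3
  'n' x 1
  'f' x 4
  'n' x 4
  'f' x 3
RLE = "n3y3n1f4n4f3"


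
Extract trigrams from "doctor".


Word: "doctor" (length 6)
Number of trigrams = 6 - 3 + 1 = 4
  Position 0: "doc"
  Position 1: "oct"
  Position 2: "cto"
  Position 3: "tor"
Trigrams = "doc", "oct", "cto", "tor"


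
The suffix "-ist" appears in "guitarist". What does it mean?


Suffix: -ist
Example: guitarist = guitar + -ist
Meaning = one who practices


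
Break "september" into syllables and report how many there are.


Word: "september"
Syllable breakdown: sep | tem | ber
Counting: 3 parts
= 3 syllables


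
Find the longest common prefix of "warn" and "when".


Word 1: "warn"
Word 2: "when"
Comparing from start:
  Pos 0: 'w' == 'w'
  Pos 1: 'a' != 'h' (stop)
LCP = "w" (length 1)


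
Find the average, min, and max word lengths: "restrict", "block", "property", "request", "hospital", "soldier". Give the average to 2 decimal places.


Lengths: "restrict"=8, "block"=5, "property"=8, "request"=7, "hospital"=8, "soldier"=7
Sum = 43, Count = 6
Average = 43/6 = 7.17
= avg=7.17, min=5, max=8


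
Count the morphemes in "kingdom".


Word: "kingdom"
Morphemes: king + -dom
Each morpheme carries meaning
= 2 morphemes


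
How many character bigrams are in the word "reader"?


Word: "reader" (length 6)
Number of 2-grams = length - 2 + 1 = 6 - 2 + 1
= 5


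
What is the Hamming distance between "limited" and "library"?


Comparing character by character (same length = 7):
  Pos 0: 'l' vs 'l' =
  Pos 1: 'i' vs 'i' =
  Pos 2: 'm' vs 'b' !=
  Pos 3: 'i' vs 'r' !=
  Pos 4: 't' vs 'a' !=
  Pos 5: 'e' vs 'r' !=
  Pos 6: 'd' vs 'y' !=
Hamming distance = 5


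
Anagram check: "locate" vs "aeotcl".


Word 1: "locate" → sorted: acelot
Word 2: "aeotcl" → sorted: acelot
Same letters? acelot == acelot
Anagram = Yes


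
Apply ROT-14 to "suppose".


Word: "suppose"
Shift: 14
Each letter → (letter + shift) mod 26:
  's' (18) + 14 = 6 → 'g'
  'u' (20) + 14 = 8 → 'i'
  'p' (15) + 14 = 3 → 'd'
  'p' (15) + 14 = 3 → 'd'
  'o' (14) + 14 = 2 → 'c'
  's' (18) + 14 = 6 → 'g'
  'e' (4) + 14 = 18 → 's'
Result = "giddcgs"


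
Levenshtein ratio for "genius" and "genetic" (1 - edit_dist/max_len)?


Word 1: "genius" (length 6)
Word 2: "genetic" (length 7)
One optimal edit sequence:
  1. keep 'g'
  2. keep 'e'
  3. keep 'n'
  4. insert 'e'  (+1)
  5. substitute 'i' -> 't'  (+1)
  6. substitute 'u' -> 'i'  (+1)
  7. substitute 's' -> 'c'  (+1)
Edit distance = 4
Max length = max(6, 7) = 7
Similarity = 1 - 4/7
= 0.4286


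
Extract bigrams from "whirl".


Word: "whirl" (length 5)
Number of bigrams = 5 - 2 + 1 = 4
  Position 0: "wh"
  Position 1: "hi"
  Position 2: "ir"
  Position 3: "rl"
Bigrams = "wh", "hi", "ir", "rl"


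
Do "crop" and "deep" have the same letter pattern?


Pattern of "crop": [0, 1, 2, 3]
Pattern of "deep": [0, 1, 1, 2]
Patterns do not match
Same pattern = No


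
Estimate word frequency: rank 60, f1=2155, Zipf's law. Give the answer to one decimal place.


Zipf's law: f(r) = f(1) / r
f(1) = 2155
f(60) = 2155 / 60
= 35.9 occurrences


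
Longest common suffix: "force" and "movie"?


Word 1: "force"
Word 2: "movie"
Comparing from end:
  Pos -1: 'e' == 'e'
  Pos -2: 'c' != 'i' (stop)
LCS = "e" (length 1)


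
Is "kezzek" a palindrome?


Word: "kezzek"
Reversed: "kezzek"
Forward == Backward? kezzek == kezzek
Palindrome = Yes


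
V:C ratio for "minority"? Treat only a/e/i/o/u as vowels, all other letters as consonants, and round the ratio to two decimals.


Word: "minority"
Vowels (a,e,i,o,u): 3
Consonants: 5
Ratio = 3/5
= 0.60


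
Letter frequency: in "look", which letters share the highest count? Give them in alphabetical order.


Word: "look"
Letter counts:
  'k': 1
  'l': 1
  'o': 2
Maximum count = 2
Most frequent = 'o' (2 times each)


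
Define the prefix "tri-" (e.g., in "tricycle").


Prefix: tri-
As in: tricycle -> tri- + cycle
Meaning = three


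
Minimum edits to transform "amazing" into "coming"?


Word 1: "amazing" (length 7)
Word 2: "coming" (length 6)
One optimal edit sequence (insert/delete/substitute each cost 1):
  1. delete 'a'  (+1)
  2. substitute 'm' -> 'c'  (+1)
  3. substitute 'a' -> 'o'  (+1)
  4. substitute 'z' -> 'm'  (+1)
  5. keep 'i'
  6. keep 'n'
  7. keep 'g'
Total edit operations: 4
Edit distance = 4


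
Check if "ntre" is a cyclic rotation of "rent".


Word: "rent", Candidate: "ntre"
Method: check if candidate is substring of word+word
"rentrent" contains "ntre"? Yes
Is rotation = Yes


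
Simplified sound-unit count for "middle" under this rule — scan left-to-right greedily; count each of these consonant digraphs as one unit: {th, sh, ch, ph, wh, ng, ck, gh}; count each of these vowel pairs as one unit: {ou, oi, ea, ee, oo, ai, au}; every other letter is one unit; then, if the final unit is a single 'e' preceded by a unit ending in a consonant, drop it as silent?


Word: "middle" (6 letters)
Left-to-right scan:
  1. 'm' (letter)
  2. 'i' (letter)
  3. 'd' (letter)
  4. 'd' (letter)
  5. 'l' (letter)
  6. 'e' (letter)
Units from scan: 6
Final unit is 'e' after a consonant -> drop as silent (-1)
Sound units = 5 units


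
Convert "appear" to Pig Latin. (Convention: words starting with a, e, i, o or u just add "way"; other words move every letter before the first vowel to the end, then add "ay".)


Word: "appear"
Starts with vowel → add 'way'
Pig Latin = "appearway"


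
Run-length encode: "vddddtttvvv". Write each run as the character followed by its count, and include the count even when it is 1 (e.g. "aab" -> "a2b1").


String: "vddddtttvvv"
Scanning for consecutive runs:
  'v' x 1
  'd' x 4
  't' x 3
  'v' x 3
RLE = "v1d4t3v3"


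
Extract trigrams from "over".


Word: "over" (length 4)
Number of trigrams = 4 - 3 + 1 = 2
  Position 0: "ove"
  Position 1: "ver"
Trigrams = "ove", "ver"


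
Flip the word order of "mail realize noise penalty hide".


Original: "mail realize noise penalty hide"
Words (1..n): mail | realize | noise | penalty | hide
Reversed (n..1): hide | penalty | noise | realize | mail
Result = "hide penalty noise realize mail"


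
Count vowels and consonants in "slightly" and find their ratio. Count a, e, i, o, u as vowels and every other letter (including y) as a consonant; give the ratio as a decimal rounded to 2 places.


Word: "slightly"
Vowels (a,e,i,o,u): 1
Consonants: 7
Ratio = 1/7
= 0.14


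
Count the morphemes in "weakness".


Word: "weakness"
Morphemes: weak | -ness
Each morpheme carries meaning
= 2 morphemes


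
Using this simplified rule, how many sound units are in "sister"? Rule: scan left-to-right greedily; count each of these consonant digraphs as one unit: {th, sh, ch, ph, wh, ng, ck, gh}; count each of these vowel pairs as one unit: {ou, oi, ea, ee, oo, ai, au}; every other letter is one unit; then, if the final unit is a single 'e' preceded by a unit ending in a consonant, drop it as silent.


Word: "sister" (6 letters)
Left-to-right scan:
  (1) 's' (letter)
  (2) 'i' (letter)
  (3) 's' (letter)
  (4) 't' (letter)
  (5) 'e' (letter)
  (6) 'r' (letter)
Units from scan: 6
Sound units = 6 units


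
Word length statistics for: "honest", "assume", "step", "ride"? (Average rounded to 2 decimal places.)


Lengths: "honest"=6, "assume"=6, "step"=4, "ride"=4
Sum = 20, Count = 4
Average = 20/4 = 5.00
= avg=5.00, min=4, max=6


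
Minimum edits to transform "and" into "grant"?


Word 1: "and" (length 3)
Word 2: "grant" (length 5)
One optimal edit sequence (insert/delete/substitute each cost 1):
  1. insert 'g'  (+1)
  2. insert 'r'  (+1)
  3. keep 'a'
  4. keep 'n'
  5. substitute 'd' -> 't'  (+1)
Total edit operations: 3
Edit distance = 3


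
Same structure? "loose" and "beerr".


Pattern of "loose": [0, 1, 1, 2, 3]
Pattern of "beerr": [0, 1, 1, 2, 2]
Patterns do not match
Same pattern = No


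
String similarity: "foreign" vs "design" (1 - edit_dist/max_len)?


Word 1: "foreign" (length 7)
Word 2: "design" (length 6)
One optimal edit sequence:
  1. delete 'f'  (+1)
  2. substitute 'o' -> 'd'  (+1)
  3. substitute 'r' -> 'e'  (+1)
  4. substitute 'e' -> 's'  (+1)
  5. keep 'i'
  6. keep 'g'
  7. keep 'n'
Edit distance = 4
Max length = max(7, 6) = 7
Similarity = 1 - 4/7
= 0.4286


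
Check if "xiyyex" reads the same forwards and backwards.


Word: "xiyyex"
Reversed: "xeyyix"
Forward == Backward? xiyyex != xeyyix
Palindrome = No
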